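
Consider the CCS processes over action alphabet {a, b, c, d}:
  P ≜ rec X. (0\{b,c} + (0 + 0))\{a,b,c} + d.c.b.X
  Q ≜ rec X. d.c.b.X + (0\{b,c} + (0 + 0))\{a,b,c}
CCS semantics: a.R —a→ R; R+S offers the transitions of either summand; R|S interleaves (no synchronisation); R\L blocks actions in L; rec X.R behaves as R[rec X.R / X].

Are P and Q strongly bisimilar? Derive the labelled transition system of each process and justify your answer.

bisimilar

Reachable graph of P (3 states):
  u0 = rec X. (0\{b,c} + (0 + 0))\{a,b,c} + d.c.b.X | ··d··> u1
  u1 = c.b.(rec X. (0\{b,c} + (0 + 0))\{a,b,c} + d.c.b.X) | ··c··> u2
  u2 = b.(rec X. (0\{b,c} + (0 + 0))\{a,b,c} + d.c.b.X) | ··b··> u0
Reachable graph of Q (3 states):
  v0 = rec X. d.c.b.X + (0\{b,c} + (0 + 0))\{a,b,c} | ··d··> v1
  v1 = c.b.(rec X. d.c.b.X + (0\{b,c} + (0 + 0))\{a,b,c}) | ··c··> v2
  v2 = b.(rec X. d.c.b.X + (0\{b,c} + (0 + 0))\{a,b,c}) | ··b··> v0
Coarsest stable partition (strong bisimilarity classes):
  B0 = {u0, v0}
  B1 = {u1, v1}
  B2 = {u2, v2}
u0 ∈ B0, v0 ∈ B0 → same block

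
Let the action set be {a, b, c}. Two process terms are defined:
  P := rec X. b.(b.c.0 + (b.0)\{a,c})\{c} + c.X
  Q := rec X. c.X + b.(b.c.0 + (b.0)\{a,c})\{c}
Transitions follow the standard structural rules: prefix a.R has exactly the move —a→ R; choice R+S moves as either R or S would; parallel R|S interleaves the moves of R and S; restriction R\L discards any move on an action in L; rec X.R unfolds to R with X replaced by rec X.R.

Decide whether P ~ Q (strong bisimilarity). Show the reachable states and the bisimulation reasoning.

YES

P's transition system — 4 states:
  m0 = rec X. b.(b.c.0 + (b.0)\{a,c})\{c} + c.X → -b-> m1, -c-> m0
  m1 = (b.c.0 + (b.0)\{a,c})\{c} → -b-> m2, -b-> m3
  m2 = (c.0)\{c} → ∅
  m3 = 0\{a,c}\{c} → ∅
Q's transition system — 4 states:
  n0 = rec X. c.X + b.(b.c.0 + (b.0)\{a,c})\{c} → -b-> n1, -c-> n0
  n1 = (b.c.0 + (b.0)\{a,c})\{c} → -b-> n2, -b-> n3
  n2 = (c.0)\{c} → ∅
  n3 = 0\{a,c}\{c} → ∅
Coarsest stable partition (strong bisimilarity classes):
  B0 = {m0, n0}
  B1 = {m1, n1}
  B2 = {m2, m3, n2, n3}
m0 ∈ B0, n0 ∈ B0 → same block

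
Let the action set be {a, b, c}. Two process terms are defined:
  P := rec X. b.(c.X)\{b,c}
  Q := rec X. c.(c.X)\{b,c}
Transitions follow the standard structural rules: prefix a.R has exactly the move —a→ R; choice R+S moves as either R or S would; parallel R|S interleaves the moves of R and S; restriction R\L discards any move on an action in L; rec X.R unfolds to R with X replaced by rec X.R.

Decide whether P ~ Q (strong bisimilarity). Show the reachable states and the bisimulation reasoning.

not bisimilar

LTS(P): 2 reachable states
  p0 = rec X. b.(c.X)\{b,c} :: —b→ p1
  p1 = (c.(rec X. b.(c.X)\{b,c}))\{b,c} :: ∅
LTS(Q): 2 reachable states
  q0 = rec X. c.(c.X)\{b,c} :: —c→ q1
  q1 = (c.(rec X. c.(c.X)\{b,c}))\{b,c} :: ∅
Bisimilarity quotient blocks:
  B0 = {p0}
  B1 = {p1, q1}
  B2 = {q0}
p0 ∈ B0, q0 ∈ B2 → different blocks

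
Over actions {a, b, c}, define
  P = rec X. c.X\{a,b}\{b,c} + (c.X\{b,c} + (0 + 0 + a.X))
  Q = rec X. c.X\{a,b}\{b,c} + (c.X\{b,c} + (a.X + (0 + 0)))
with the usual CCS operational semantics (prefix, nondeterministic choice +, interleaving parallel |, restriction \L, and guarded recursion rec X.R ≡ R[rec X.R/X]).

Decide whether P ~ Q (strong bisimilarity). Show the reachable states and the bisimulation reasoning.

bisimilar

Reachable graph of P (3 states):
  m0 = rec X. c.X\{a,b}\{b,c} + (c.X\{b,c} + (0 + 0 + a.X)) :: --a--▸ m0, --c--▸ m1, --c--▸ m2
  m1 = (rec X. c.X\{a,b}\{b,c} + (c.X\{b,c} + (0 + 0 + a.X)))\{a,b}\{b,c} :: deadlocked
  m2 = (rec X. c.X\{a,b}\{b,c} + (c.X\{b,c} + (0 + 0 + a.X)))\{b,c} :: --a--▸ m2
Reachable graph of Q (3 states):
  n0 = rec X. c.X\{a,b}\{b,c} + (c.X\{b,c} + (a.X + (0 + 0))) :: --a--▸ n0, --c--▸ n1, --c--▸ n2
  n1 = (rec X. c.X\{a,b}\{b,c} + (c.X\{b,c} + (a.X + (0 + 0))))\{a,b}\{b,c} :: deadlocked
  n2 = (rec X. c.X\{a,b}\{b,c} + (c.X\{b,c} + (a.X + (0 + 0))))\{b,c} :: --a--▸ n2
Partition-refinement fixed point:
  B0 = {m0, n0}
  B1 = {m1, n1}
  B2 = {m2, n2}
m0 ∈ B0, n0 ∈ B0 → same block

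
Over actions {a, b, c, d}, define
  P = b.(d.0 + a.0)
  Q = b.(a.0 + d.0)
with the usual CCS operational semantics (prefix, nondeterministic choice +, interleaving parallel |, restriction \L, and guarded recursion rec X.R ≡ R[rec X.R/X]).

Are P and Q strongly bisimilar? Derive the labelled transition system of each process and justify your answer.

P ~ Q

LTS(P): 3 reachable states
  p0 = b.(d.0 + a.0) → =b=> p1
  p1 = d.0 + a.0 → =a=> p2, =d=> p2
  p2 = 0 → deadlocked
LTS(Q): 3 reachable states
  q0 = b.(a.0 + d.0) → =b=> q1
  q1 = a.0 + d.0 → =a=> q2, =d=> q2
  q2 = 0 → deadlocked
Partition-refinement fixed point:
  B0 = {p0, q0}
  B1 = {p1, q1}
  B2 = {p2, q2}
p0 ∈ B0, q0 ∈ B0 → same block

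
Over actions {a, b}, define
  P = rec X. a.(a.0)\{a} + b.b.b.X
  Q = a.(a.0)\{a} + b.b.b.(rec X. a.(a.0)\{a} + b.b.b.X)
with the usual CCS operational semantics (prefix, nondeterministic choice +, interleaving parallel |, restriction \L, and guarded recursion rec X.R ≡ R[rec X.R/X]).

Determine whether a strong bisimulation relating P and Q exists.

LTS(P): 4 reachable states
  p0 = rec X. a.(a.0)\{a} + b.b.b.X :: ··a··> p1, ··b··> p2
  p1 = (a.0)\{a} :: deadlocked
  p2 = b.b.(rec X. a.(a.0)\{a} + b.b.b.X) :: ··b··> p3
  p3 = b.(rec X. a.(a.0)\{a} + b.b.b.X) :: ··b··> p0
LTS(Q): 5 reachable states
  q0 = a.(a.0)\{a} + b.b.b.(rec X. a.(a.0)\{a} + b.b.b.X) :: ··a··> q1, ··b··> q2
  q1 = (a.0)\{a} :: deadlocked
  q2 = b.b.(rec X. a.(a.0)\{a} + b.b.b.X) :: ··b··> q3
  q3 = b.(rec X. a.(a.0)\{a} + b.b.b.X) :: ··b··> q4
  q4 = rec X. a.(a.0)\{a} + b.b.b.X :: ··a··> q1, ··b··> q2
Partition-refinement fixed point:
  B0 = {p0, q0, q4}
  B1 = {p1, q1}
  B2 = {p2, q2}
  B3 = {p3, q3}
p0 ∈ B0, q0 ∈ B0 → same block

bisimilar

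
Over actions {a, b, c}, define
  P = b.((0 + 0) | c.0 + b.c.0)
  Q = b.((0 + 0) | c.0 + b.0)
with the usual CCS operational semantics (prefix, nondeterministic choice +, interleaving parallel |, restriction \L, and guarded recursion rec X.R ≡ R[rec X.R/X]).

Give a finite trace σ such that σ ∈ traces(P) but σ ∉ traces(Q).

bbc

P's transition system — 5 states:
  p0 = b.((0 + 0) | c.0 + b.c.0) :: -b-> p1
  p1 = (0 + 0) | c.0 + b.c.0 :: -b-> p2, -c-> p3
  p2 = c.0 :: -c-> p4
  p3 = (0 + 0) | 0 :: stopped
  p4 = 0 :: stopped
Q's transition system — 4 states:
  q0 = b.((0 + 0) | c.0 + b.0) :: -b-> q1
  q1 = (0 + 0) | c.0 + b.0 :: -b-> q2, -c-> q3
  q2 = 0 :: stopped
  q3 = (0 + 0) | 0 :: stopped
Run σ = ⟨bbc⟩ on P: start {p0}
  after b @ step 1: {p1}
  after b @ step 2: {p2}
  after c @ step 3: {p4}
  P completes σ.
Run σ = ⟨bbc⟩ on Q: start {q0}
  after b @ step 1: {q1}
  after b @ step 2: {q2}
  after c @ step 3: no successor for Q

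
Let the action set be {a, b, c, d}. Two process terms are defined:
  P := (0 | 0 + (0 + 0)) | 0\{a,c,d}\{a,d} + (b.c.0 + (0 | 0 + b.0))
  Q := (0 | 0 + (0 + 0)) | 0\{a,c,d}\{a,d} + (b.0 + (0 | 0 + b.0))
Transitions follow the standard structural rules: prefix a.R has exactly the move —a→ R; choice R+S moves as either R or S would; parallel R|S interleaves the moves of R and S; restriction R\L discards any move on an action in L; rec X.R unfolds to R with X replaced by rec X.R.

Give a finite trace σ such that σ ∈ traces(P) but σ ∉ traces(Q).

bc

LTS(P): 3 reachable states
  p0 = (0 | 0 + (0 + 0)) | 0\{a,c,d}\{a,d} + (b.c.0 + (0 | 0 + b.0)) | —b→ p1, —b→ p2
  p1 = 0 | deadlocked
  p2 = c.0 | —c→ p1
LTS(Q): 2 reachable states
  q0 = (0 | 0 + (0 + 0)) | 0\{a,c,d}\{a,d} + (b.0 + (0 | 0 + b.0)) | —b→ q1
  q1 = 0 | deadlocked
Run σ = ⟨bc⟩ on P: start {p0}
  [1] b ⇒ {p1, p2}
  [2] c ⇒ {p1}
  — P admits the full trace.
Run σ = ⟨bc⟩ on Q: start {q0}
  [1] b ⇒ {q1}
  [2] c ⇒ ∅  — Q cannot continue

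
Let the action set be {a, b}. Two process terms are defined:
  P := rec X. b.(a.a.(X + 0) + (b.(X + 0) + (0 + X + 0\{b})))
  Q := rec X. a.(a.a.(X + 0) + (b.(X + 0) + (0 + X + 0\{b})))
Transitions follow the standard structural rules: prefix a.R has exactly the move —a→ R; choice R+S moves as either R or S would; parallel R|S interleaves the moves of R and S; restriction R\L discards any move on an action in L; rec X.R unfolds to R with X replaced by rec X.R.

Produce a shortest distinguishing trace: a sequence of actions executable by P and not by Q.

b

P's transition system — 4 states:
  m0 = rec X. b.(a.a.(X + 0) + (b.(X + 0) + (0 + X + 0\{b}))) :: -b-> m1
  m1 = a.a.((rec X. b.(a.a.(X + 0) + (b.(X + 0) + (0 + X + 0\{b})))) + 0) + (b.((rec X. b.(a.a.(X + 0) + (b.(X + 0) + (0 + X + 0\{b})))) + 0) + (0 + (rec X. b.(a.a.(X + 0) + (b.(X + 0) + (0 + X + 0\{b})))) + 0\{b})) :: -a-> m2, -b-> m1, -b-> m3
  m2 = a.((rec X. b.(a.a.(X + 0) + (b.(X + 0) + (0 + X + 0\{b})))) + 0) :: -a-> m3
  m3 = (rec X. b.(a.a.(X + 0) + (b.(X + 0) + (0 + X + 0\{b})))) + 0 :: -b-> m1
Q's transition system — 4 states:
  n0 = rec X. a.(a.a.(X + 0) + (b.(X + 0) + (0 + X + 0\{b}))) :: -a-> n1
  n1 = a.a.((rec X. a.(a.a.(X + 0) + (b.(X + 0) + (0 + X + 0\{b})))) + 0) + (b.((rec X. a.(a.a.(X + 0) + (b.(X + 0) + (0 + X + 0\{b})))) + 0) + (0 + (rec X. a.(a.a.(X + 0) + (b.(X + 0) + (0 + X + 0\{b})))) + 0\{b})) :: -a-> n1, -a-> n2, -b-> n3
  n2 = a.((rec X. a.(a.a.(X + 0) + (b.(X + 0) + (0 + X + 0\{b})))) + 0) :: -a-> n3
  n3 = (rec X. a.(a.a.(X + 0) + (b.(X + 0) + (0 + X + 0\{b})))) + 0 :: -a-> n1
Run σ = ⟨b⟩ on P: start {m0}
  [1] b ⇒ {m1}
  — P admits the full trace.
Run σ = ⟨b⟩ on Q: start {n0}
  [1] b ⇒ no successor for Q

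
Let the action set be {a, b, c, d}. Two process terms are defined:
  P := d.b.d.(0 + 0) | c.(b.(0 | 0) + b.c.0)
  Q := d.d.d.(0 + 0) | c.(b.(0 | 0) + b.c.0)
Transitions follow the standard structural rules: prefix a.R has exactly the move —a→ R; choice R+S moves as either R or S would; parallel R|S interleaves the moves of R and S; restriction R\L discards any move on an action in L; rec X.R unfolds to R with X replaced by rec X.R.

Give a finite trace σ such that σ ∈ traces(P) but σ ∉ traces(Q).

db

P's transition system — 20 states:
  u0 = d.b.d.(0 + 0) | c.(b.(0 | 0) + b.c.0) :: --c--▸ u1, --d--▸ u2
  u1 = d.b.d.(0 + 0) | (b.(0 | 0) + b.c.0) :: --b--▸ u3, --b--▸ u4, --d--▸ u5
  u2 = b.d.(0 + 0) | c.(b.(0 | 0) + b.c.0) :: --b--▸ u6, --c--▸ u5
  u3 = d.b.d.(0 + 0) | (0 | 0) :: --d--▸ u7
  u4 = d.b.d.(0 + 0) | c.0 :: --c--▸ u8, --d--▸ u9
  u5 = b.d.(0 + 0) | (b.(0 | 0) + b.c.0) :: --b--▸ u10, --b--▸ u7, --b--▸ u9
  u6 = d.(0 + 0) | c.(b.(0 | 0) + b.c.0) :: --c--▸ u10, --d--▸ u11
  u7 = b.d.(0 + 0) | (0 | 0) :: --b--▸ u12
  u8 = d.b.d.(0 + 0) | 0 :: --d--▸ u13
  u9 = b.d.(0 + 0) | c.0 :: --b--▸ u14, --c--▸ u13
  u10 = d.(0 + 0) | (b.(0 | 0) + b.c.0) :: --b--▸ u12, --b--▸ u14, --d--▸ u15
  u11 = (0 + 0) | c.(b.(0 | 0) + b.c.0) :: --c--▸ u15
  u12 = d.(0 + 0) | (0 | 0) :: --d--▸ u16
  u13 = b.d.(0 + 0) | 0 :: --b--▸ u17
  u14 = d.(0 + 0) | c.0 :: --c--▸ u17, --d--▸ u18
  u15 = (0 + 0) | (b.(0 | 0) + b.c.0) :: --b--▸ u16, --b--▸ u18
  u16 = (0 + 0) | (0 | 0) :: (no moves)
  u17 = d.(0 + 0) | 0 :: --d--▸ u19
  u18 = (0 + 0) | c.0 :: --c--▸ u19
  u19 = (0 + 0) | 0 :: (no moves)
Q's transition system — 20 states:
  v0 = d.d.d.(0 + 0) | c.(b.(0 | 0) + b.c.0) :: --c--▸ v1, --d--▸ v2
  v1 = d.d.d.(0 + 0) | (b.(0 | 0) + b.c.0) :: --b--▸ v3, --b--▸ v4, --d--▸ v5
  v2 = d.d.(0 + 0) | c.(b.(0 | 0) + b.c.0) :: --c--▸ v5, --d--▸ v6
  v3 = d.d.d.(0 + 0) | (0 | 0) :: --d--▸ v7
  v4 = d.d.d.(0 + 0) | c.0 :: --c--▸ v8, --d--▸ v9
  v5 = d.d.(0 + 0) | (b.(0 | 0) + b.c.0) :: --b--▸ v7, --b--▸ v9, --d--▸ v10
  v6 = d.(0 + 0) | c.(b.(0 | 0) + b.c.0) :: --c--▸ v10, --d--▸ v11
  v7 = d.d.(0 + 0) | (0 | 0) :: --d--▸ v12
  v8 = d.d.d.(0 + 0) | 0 :: --d--▸ v13
  v9 = d.d.(0 + 0) | c.0 :: --c--▸ v13, --d--▸ v14
  v10 = d.(0 + 0) | (b.(0 | 0) + b.c.0) :: --b--▸ v12, --b--▸ v14, --d--▸ v15
  v11 = (0 + 0) | c.(b.(0 | 0) + b.c.0) :: --c--▸ v15
  v12 = d.(0 + 0) | (0 | 0) :: --d--▸ v16
  v13 = d.d.(0 + 0) | 0 :: --d--▸ v17
  v14 = d.(0 + 0) | c.0 :: --c--▸ v17, --d--▸ v18
  v15 = (0 + 0) | (b.(0 | 0) + b.c.0) :: --b--▸ v16, --b--▸ v18
  v16 = (0 + 0) | (0 | 0) :: (no moves)
  v17 = d.(0 + 0) | 0 :: --d--▸ v19
  v18 = (0 + 0) | c.0 :: --c--▸ v19
  v19 = (0 + 0) | 0 :: (no moves)
Executing db from P (initial set {u0}):
  step 1 (d): {u2}
  step 2 (b): {u6}
  ✓ P
Executing db from Q (initial set {v0}):
  step 1 (d): {v2}
  step 2 (b): no successor for Q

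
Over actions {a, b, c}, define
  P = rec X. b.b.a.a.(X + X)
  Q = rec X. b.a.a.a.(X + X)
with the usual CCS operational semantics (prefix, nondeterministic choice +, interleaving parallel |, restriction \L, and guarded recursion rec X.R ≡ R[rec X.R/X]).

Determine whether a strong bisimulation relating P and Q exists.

LTS(P): 5 reachable states
  m0 = rec X. b.b.a.a.(X + X) has moves --b--▸ m1
  m1 = b.a.a.((rec X. b.b.a.a.(X + X)) + (rec X. b.b.a.a.(X + X))) has moves --b--▸ m2
  m2 = a.a.((rec X. b.b.a.a.(X + X)) + (rec X. b.b.a.a.(X + X))) has moves --a--▸ m3
  m3 = a.((rec X. b.b.a.a.(X + X)) + (rec X. b.b.a.a.(X + X))) has moves --a--▸ m4
  m4 = (rec X. b.b.a.a.(X + X)) + (rec X. b.b.a.a.(X + X)) has moves --b--▸ m1
LTS(Q): 5 reachable states
  n0 = rec X. b.a.a.a.(X + X) has moves --b--▸ n1
  n1 = a.a.a.((rec X. b.a.a.a.(X + X)) + (rec X. b.a.a.a.(X + X))) has moves --a--▸ n2
  n2 = a.a.((rec X. b.a.a.a.(X + X)) + (rec X. b.a.a.a.(X + X))) has moves --a--▸ n3
  n3 = a.((rec X. b.a.a.a.(X + X)) + (rec X. b.a.a.a.(X + X))) has moves --a--▸ n4
  n4 = (rec X. b.a.a.a.(X + X)) + (rec X. b.a.a.a.(X + X)) has moves --b--▸ n1
Coarsest stable partition (strong bisimilarity classes):
  B0 = {m0, m4}
  B1 = {m1}
  B2 = {m2}
  B3 = {m3}
  B4 = {n0, n4}
  B5 = {n1}
  B6 = {n2}
  B7 = {n3}
m0 ∈ B0, n0 ∈ B4 → different blocks

NO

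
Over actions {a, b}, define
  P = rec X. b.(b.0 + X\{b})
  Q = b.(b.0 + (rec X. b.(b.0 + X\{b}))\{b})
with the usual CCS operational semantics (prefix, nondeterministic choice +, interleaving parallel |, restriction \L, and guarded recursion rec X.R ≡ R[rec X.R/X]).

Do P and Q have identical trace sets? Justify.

LTS(P): 3 reachable states
  u0 = rec X. b.(b.0 + X\{b}) → --b--▸ u1
  u1 = b.0 + (rec X. b.(b.0 + X\{b}))\{b} → --b--▸ u2
  u2 = 0 → (no moves)
LTS(Q): 3 reachable states
  v0 = b.(b.0 + (rec X. b.(b.0 + X\{b}))\{b}) → --b--▸ v1
  v1 = b.0 + (rec X. b.(b.0 + X\{b}))\{b} → --b--▸ v2
  v2 = 0 → (no moves)
Coarsest stable partition (strong bisimilarity classes):
  B0 = {u0, v0}
  B1 = {u1, v1}
  B2 = {u2, v2}
u0 ∈ B0, v0 ∈ B0 → same block
Bisimilar ⇒ trace-equivalent.

traces(P) = traces(Q)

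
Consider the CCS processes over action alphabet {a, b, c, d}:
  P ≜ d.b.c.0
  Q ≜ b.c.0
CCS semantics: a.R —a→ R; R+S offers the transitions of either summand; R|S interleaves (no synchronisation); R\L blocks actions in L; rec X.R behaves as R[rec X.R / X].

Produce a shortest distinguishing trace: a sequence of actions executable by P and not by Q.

P's transition system — 4 states:
  s0 = d.b.c.0 has moves ··d··> s1
  s1 = b.c.0 has moves ··b··> s2
  s2 = c.0 has moves ··c··> s3
  s3 = 0 has moves stopped
Q's transition system — 3 states:
  t0 = b.c.0 has moves ··b··> t1
  t1 = c.0 has moves ··c··> t2
  t2 = 0 has moves stopped
Run σ = ⟨d⟩ on P: start {s0}
  [1] d ⇒ {s1}
  P completes σ.
Run σ = ⟨d⟩ on Q: start {t0}
  [1] d ⇒ ∅ (Q stuck)

d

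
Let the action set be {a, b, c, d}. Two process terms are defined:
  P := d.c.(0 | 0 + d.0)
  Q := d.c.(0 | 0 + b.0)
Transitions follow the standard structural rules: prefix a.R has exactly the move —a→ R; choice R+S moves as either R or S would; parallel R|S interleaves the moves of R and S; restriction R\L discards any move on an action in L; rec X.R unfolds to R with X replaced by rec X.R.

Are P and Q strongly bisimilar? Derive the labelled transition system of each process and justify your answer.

LTS(P): 4 reachable states
  m0 = d.c.(0 | 0 + d.0) | =d=> m1
  m1 = c.(0 | 0 + d.0) | =c=> m2
  m2 = 0 | 0 + d.0 | =d=> m3
  m3 = 0 | ·
LTS(Q): 4 reachable states
  n0 = d.c.(0 | 0 + b.0) | =d=> n1
  n1 = c.(0 | 0 + b.0) | =c=> n2
  n2 = 0 | 0 + b.0 | =b=> n3
  n3 = 0 | ·
Partition-refinement fixed point:
  B0 = {m0}
  B1 = {m1}
  B2 = {m2}
  B3 = {m3, n3}
  B4 = {n0}
  B5 = {n1}
  B6 = {n2}
m0 ∈ B0, n0 ∈ B4 → different blocks

NO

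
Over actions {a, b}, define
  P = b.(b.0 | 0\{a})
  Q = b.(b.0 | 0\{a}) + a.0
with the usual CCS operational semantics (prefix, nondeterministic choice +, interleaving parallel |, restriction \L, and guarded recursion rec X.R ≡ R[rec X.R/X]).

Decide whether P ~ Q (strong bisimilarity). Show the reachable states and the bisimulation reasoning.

not bisimilar

LTS(P): 3 reachable states
  p0 = b.(b.0 | 0\{a}) | —b→ p1
  p1 = b.0 | 0\{a} | —b→ p2
  p2 = 0 | 0\{a} | ∅
LTS(Q): 4 reachable states
  q0 = b.(b.0 | 0\{a}) + a.0 | —a→ q1, —b→ q2
  q1 = 0 | ∅
  q2 = b.0 | 0\{a} | —b→ q3
  q3 = 0 | 0\{a} | ∅
Coarsest stable partition (strong bisimilarity classes):
  B0 = {p0}
  B1 = {p1, q2}
  B2 = {p2, q1, q3}
  B3 = {q0}
p0 ∈ B0, q0 ∈ B3 → different blocks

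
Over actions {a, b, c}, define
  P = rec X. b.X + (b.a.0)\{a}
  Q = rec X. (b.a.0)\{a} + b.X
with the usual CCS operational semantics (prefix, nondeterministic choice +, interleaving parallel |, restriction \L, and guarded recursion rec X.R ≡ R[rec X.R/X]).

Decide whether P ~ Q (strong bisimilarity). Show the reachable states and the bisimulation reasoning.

P's transition system — 2 states:
  p0 = rec X. b.X + (b.a.0)\{a} ⊢ =b=> p0, =b=> p1
  p1 = (a.0)\{a} ⊢ ·
Q's transition system — 2 states:
  q0 = rec X. (b.a.0)\{a} + b.X ⊢ =b=> q0, =b=> q1
  q1 = (a.0)\{a} ⊢ ·
Coarsest stable partition (strong bisimilarity classes):
  B0 = {p0, q0}
  B1 = {p1, q1}
p0 ∈ B0, q0 ∈ B0 → same block

YES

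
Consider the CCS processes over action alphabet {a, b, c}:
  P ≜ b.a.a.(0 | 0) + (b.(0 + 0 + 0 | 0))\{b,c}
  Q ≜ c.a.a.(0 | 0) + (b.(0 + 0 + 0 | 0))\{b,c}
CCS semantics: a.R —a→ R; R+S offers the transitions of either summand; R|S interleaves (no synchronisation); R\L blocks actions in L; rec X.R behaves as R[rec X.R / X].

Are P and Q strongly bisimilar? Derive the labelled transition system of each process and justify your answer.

not bisimilar

Reachable graph of P (4 states):
  m0 = b.a.a.(0 | 0) + (b.(0 + 0 + 0 | 0))\{b,c} → ··b··> m1
  m1 = a.a.(0 | 0) → ··a··> m2
  m2 = a.(0 | 0) → ··a··> m3
  m3 = 0 | 0 → stopped
Reachable graph of Q (4 states):
  n0 = c.a.a.(0 | 0) + (b.(0 + 0 + 0 | 0))\{b,c} → ··c··> n1
  n1 = a.a.(0 | 0) → ··a··> n2
  n2 = a.(0 | 0) → ··a··> n3
  n3 = 0 | 0 → stopped
Coarsest stable partition (strong bisimilarity classes):
  B0 = {m0}
  B1 = {m1, n1}
  B2 = {m2, n2}
  B3 = {m3, n3}
  B4 = {n0}
m0 ∈ B0, n0 ∈ B4 → different blocks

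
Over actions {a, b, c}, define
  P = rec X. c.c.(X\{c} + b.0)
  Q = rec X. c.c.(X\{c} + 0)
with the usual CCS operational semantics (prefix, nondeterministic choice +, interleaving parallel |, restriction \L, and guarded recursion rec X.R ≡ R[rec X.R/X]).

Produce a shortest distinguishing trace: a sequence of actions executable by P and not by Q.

LTS(P): 4 reachable states
  m0 = rec X. c.c.(X\{c} + b.0) has moves --c--▸ m1
  m1 = c.((rec X. c.c.(X\{c} + b.0))\{c} + b.0) has moves --c--▸ m2
  m2 = (rec X. c.c.(X\{c} + b.0))\{c} + b.0 has moves --b--▸ m3
  m3 = 0 has moves ·
LTS(Q): 3 reachable states
  n0 = rec X. c.c.(X\{c} + 0) has moves --c--▸ n1
  n1 = c.((rec X. c.c.(X\{c} + 0))\{c} + 0) has moves --c--▸ n2
  n2 = (rec X. c.c.(X\{c} + 0))\{c} + 0 has moves ·
Run σ = ⟨ccb⟩ on P: start {m0}
  [1] c ⇒ {m1}
  [2] c ⇒ {m2}
  [3] b ⇒ {m3}
  — P admits the full trace.
Run σ = ⟨ccb⟩ on Q: start {n0}
  [1] c ⇒ {n1}
  [2] c ⇒ {n2}
  [3] b ⇒ no successor for Q

ccb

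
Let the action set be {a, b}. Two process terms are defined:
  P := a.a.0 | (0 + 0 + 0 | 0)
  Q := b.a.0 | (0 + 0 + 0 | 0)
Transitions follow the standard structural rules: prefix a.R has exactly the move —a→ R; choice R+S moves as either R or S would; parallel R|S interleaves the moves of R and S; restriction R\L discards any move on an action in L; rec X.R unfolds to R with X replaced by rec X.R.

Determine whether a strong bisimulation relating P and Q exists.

P's transition system — 3 states:
  m0 = a.a.0 | (0 + 0 + 0 | 0) :: —a→ m1
  m1 = a.0 | (0 + 0 + 0 | 0) :: —a→ m2
  m2 = 0 | (0 + 0 + 0 | 0) :: deadlocked
Q's transition system — 3 states:
  n0 = b.a.0 | (0 + 0 + 0 | 0) :: —b→ n1
  n1 = a.0 | (0 + 0 + 0 | 0) :: —a→ n2
  n2 = 0 | (0 + 0 + 0 | 0) :: deadlocked
Coarsest stable partition (strong bisimilarity classes):
  B0 = {m0}
  B1 = {m1, n1}
  B2 = {m2, n2}
  B3 = {n0}
m0 ∈ B0, n0 ∈ B3 → different blocks

P ≁ Q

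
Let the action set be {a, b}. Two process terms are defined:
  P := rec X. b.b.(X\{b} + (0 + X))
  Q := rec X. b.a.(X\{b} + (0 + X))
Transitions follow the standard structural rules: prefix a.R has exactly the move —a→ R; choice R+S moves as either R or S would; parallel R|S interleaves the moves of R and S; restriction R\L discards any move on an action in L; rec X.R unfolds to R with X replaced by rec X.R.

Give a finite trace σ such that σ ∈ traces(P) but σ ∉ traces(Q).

bb

Reachable graph of P (3 states):
  m0 = rec X. b.b.(X\{b} + (0 + X)) has moves =b=> m1
  m1 = b.((rec X. b.b.(X\{b} + (0 + X)))\{b} + (0 + (rec X. b.b.(X\{b} + (0 + X))))) has moves =b=> m2
  m2 = (rec X. b.b.(X\{b} + (0 + X)))\{b} + (0 + (rec X. b.b.(X\{b} + (0 + X)))) has moves =b=> m1
Reachable graph of Q (3 states):
  n0 = rec X. b.a.(X\{b} + (0 + X)) has moves =b=> n1
  n1 = a.((rec X. b.a.(X\{b} + (0 + X)))\{b} + (0 + (rec X. b.a.(X\{b} + (0 + X))))) has moves =a=> n2
  n2 = (rec X. b.a.(X\{b} + (0 + X)))\{b} + (0 + (rec X. b.a.(X\{b} + (0 + X)))) has moves =b=> n1
Run σ = ⟨bb⟩ on P: start {m0}
  [1] b ⇒ {m1}
  [2] b ⇒ {m2}
  — P admits the full trace.
Run σ = ⟨bb⟩ on Q: start {n0}
  [1] b ⇒ {n1}
  [2] b ⇒ ∅ (Q stuck)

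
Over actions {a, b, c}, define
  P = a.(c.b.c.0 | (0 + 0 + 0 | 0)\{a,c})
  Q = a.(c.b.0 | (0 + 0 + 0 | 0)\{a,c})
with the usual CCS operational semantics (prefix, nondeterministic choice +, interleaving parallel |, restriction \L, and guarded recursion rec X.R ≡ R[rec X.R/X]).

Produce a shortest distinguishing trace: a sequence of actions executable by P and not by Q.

acbc

LTS(P): 5 reachable states
  u0 = a.(c.b.c.0 | (0 + 0 + 0 | 0)\{a,c}) ⊢ ··a··> u1
  u1 = c.b.c.0 | (0 + 0 + 0 | 0)\{a,c} ⊢ ··c··> u2
  u2 = b.c.0 | (0 + 0 + 0 | 0)\{a,c} ⊢ ··b··> u3
  u3 = c.0 | (0 + 0 + 0 | 0)\{a,c} ⊢ ··c··> u4
  u4 = 0 | (0 + 0 + 0 | 0)\{a,c} ⊢ deadlocked
LTS(Q): 4 reachable states
  v0 = a.(c.b.0 | (0 + 0 + 0 | 0)\{a,c}) ⊢ ··a··> v1
  v1 = c.b.0 | (0 + 0 + 0 | 0)\{a,c} ⊢ ··c··> v2
  v2 = b.0 | (0 + 0 + 0 | 0)\{a,c} ⊢ ··b··> v3
  v3 = 0 | (0 + 0 + 0 | 0)\{a,c} ⊢ deadlocked
Run σ = ⟨acbc⟩ on P: start {u0}
  after a @ step 1: {u1}
  after c @ step 2: {u2}
  after b @ step 3: {u3}
  after c @ step 4: {u4}
  ✓ P
Run σ = ⟨acbc⟩ on Q: start {v0}
  after a @ step 1: {v1}
  after c @ step 2: {v2}
  after b @ step 3: {v3}
  after c @ step 4: ∅ (Q stuck)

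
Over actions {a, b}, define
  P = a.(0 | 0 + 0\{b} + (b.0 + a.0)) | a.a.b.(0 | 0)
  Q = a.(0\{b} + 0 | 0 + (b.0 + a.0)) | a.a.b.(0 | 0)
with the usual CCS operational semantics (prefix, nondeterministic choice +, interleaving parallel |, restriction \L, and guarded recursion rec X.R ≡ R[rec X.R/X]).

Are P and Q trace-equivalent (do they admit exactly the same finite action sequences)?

trace-equivalent

P's transition system — 12 states:
  p0 = a.(0 | 0 + 0\{b} + (b.0 + a.0)) | a.a.b.(0 | 0) | ··a··> p1, ··a··> p2
  p1 = (0 | 0 + 0\{b} + (b.0 + a.0)) | a.a.b.(0 | 0) | ··a··> p3, ··a··> p4, ··b··> p4
  p2 = a.(0 | 0 + 0\{b} + (b.0 + a.0)) | a.b.(0 | 0) | ··a··> p3, ··a··> p5
  p3 = (0 | 0 + 0\{b} + (b.0 + a.0)) | a.b.(0 | 0) | ··a··> p6, ··a··> p7, ··b··> p7
  p4 = 0 | a.a.b.(0 | 0) | ··a··> p7
  p5 = a.(0 | 0 + 0\{b} + (b.0 + a.0)) | b.(0 | 0) | ··a··> p6, ··b··> p8
  p6 = (0 | 0 + 0\{b} + (b.0 + a.0)) | b.(0 | 0) | ··a··> p9, ··b··> p10, ··b··> p9
  p7 = 0 | a.b.(0 | 0) | ··a··> p9
  p8 = a.(0 | 0 + 0\{b} + (b.0 + a.0)) | (0 | 0) | ··a··> p10
  p9 = 0 | b.(0 | 0) | ··b··> p11
  p10 = (0 | 0 + 0\{b} + (b.0 + a.0)) | (0 | 0) | ··a··> p11, ··b··> p11
  p11 = 0 | (0 | 0) | (no moves)
Q's transition system — 12 states:
  q0 = a.(0\{b} + 0 | 0 + (b.0 + a.0)) | a.a.b.(0 | 0) | ··a··> q1, ··a··> q2
  q1 = (0\{b} + 0 | 0 + (b.0 + a.0)) | a.a.b.(0 | 0) | ··a··> q3, ··a··> q4, ··b··> q4
  q2 = a.(0\{b} + 0 | 0 + (b.0 + a.0)) | a.b.(0 | 0) | ··a··> q3, ··a··> q5
  q3 = (0\{b} + 0 | 0 + (b.0 + a.0)) | a.b.(0 | 0) | ··a··> q6, ··a··> q7, ··b··> q7
  q4 = 0 | a.a.b.(0 | 0) | ··a··> q7
  q5 = a.(0\{b} + 0 | 0 + (b.0 + a.0)) | b.(0 | 0) | ··a··> q6, ··b··> q8
  q6 = (0\{b} + 0 | 0 + (b.0 + a.0)) | b.(0 | 0) | ··a··> q9, ··b··> q10, ··b··> q9
  q7 = 0 | a.b.(0 | 0) | ··a··> q9
  q8 = a.(0\{b} + 0 | 0 + (b.0 + a.0)) | (0 | 0) | ··a··> q10
  q9 = 0 | b.(0 | 0) | ··b··> q11
  q10 = (0\{b} + 0 | 0 + (b.0 + a.0)) | (0 | 0) | ··a··> q11, ··b··> q11
  q11 = 0 | (0 | 0) | (no moves)
Bisimilarity quotient blocks:
  B0 = {p0, q0}
  B1 = {p2, q2}
  B2 = {p3, q3}
  B3 = {p6, q6}
  B4 = {p9, q9}
  B5 = {p11, q11}
  B6 = {p10, q10}
  B7 = {p7, q7}
  B8 = {p5, q5}
  B9 = {p8, q8}
  B10 = {p1, q1}
  B11 = {p4, q4}
p0 ∈ B0, q0 ∈ B0 → same block
Bisimilar ⇒ trace-equivalent.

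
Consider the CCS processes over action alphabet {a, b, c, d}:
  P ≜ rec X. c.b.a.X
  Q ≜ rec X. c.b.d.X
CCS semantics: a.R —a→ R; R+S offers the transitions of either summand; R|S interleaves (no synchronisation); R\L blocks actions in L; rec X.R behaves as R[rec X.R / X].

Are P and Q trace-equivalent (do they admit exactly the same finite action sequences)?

trace-distinct — witness ⟨cba⟩

Reachable graph of P (3 states):
  p0 = rec X. c.b.a.X :: -c-> p1
  p1 = b.a.(rec X. c.b.a.X) :: -b-> p2
  p2 = a.(rec X. c.b.a.X) :: -a-> p0
Reachable graph of Q (3 states):
  q0 = rec X. c.b.d.X :: -c-> q1
  q1 = b.d.(rec X. c.b.d.X) :: -b-> q2
  q2 = d.(rec X. c.b.d.X) :: -d-> q0
Run σ = ⟨cba⟩ on P: start {p0}
  after c @ step 1: {p1}
  after b @ step 2: {p2}
  after a @ step 3: {p0}
  ✓ P
Run σ = ⟨cba⟩ on Q: start {q0}
  after c @ step 1: {q1}
  after b @ step 2: {q2}
  after a @ step 3: no successor for Q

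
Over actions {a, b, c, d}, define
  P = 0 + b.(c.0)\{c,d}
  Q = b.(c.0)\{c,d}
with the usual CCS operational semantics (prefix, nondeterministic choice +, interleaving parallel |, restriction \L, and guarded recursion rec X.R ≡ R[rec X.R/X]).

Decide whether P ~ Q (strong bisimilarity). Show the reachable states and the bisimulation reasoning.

bisimilar

LTS(P): 2 reachable states
  m0 = 0 + b.(c.0)\{c,d} has moves ··b··> m1
  m1 = (c.0)\{c,d} has moves deadlocked
LTS(Q): 2 reachable states
  n0 = b.(c.0)\{c,d} has moves ··b··> n1
  n1 = (c.0)\{c,d} has moves deadlocked
Bisimilarity quotient blocks:
  B0 = {m0, n0}
  B1 = {m1, n1}
m0 ∈ B0, n0 ∈ B0 → same block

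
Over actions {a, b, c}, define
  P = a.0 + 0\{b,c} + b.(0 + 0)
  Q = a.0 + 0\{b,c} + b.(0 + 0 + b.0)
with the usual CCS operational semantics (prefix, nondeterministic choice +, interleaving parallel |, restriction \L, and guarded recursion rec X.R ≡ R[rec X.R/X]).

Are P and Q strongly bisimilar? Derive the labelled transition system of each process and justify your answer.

not bisimilar

LTS(P): 3 reachable states
  s0 = a.0 + 0\{b,c} + b.(0 + 0) | =a=> s1, =b=> s2
  s1 = 0 | ∅
  s2 = 0 + 0 | ∅
LTS(Q): 3 reachable states
  t0 = a.0 + 0\{b,c} + b.(0 + 0 + b.0) | =a=> t1, =b=> t2
  t1 = 0 | ∅
  t2 = 0 + 0 + b.0 | =b=> t1
Coarsest stable partition (strong bisimilarity classes):
  B0 = {s0}
  B1 = {s1, s2, t1}
  B2 = {t0}
  B3 = {t2}
s0 ∈ B0, t0 ∈ B2 → different blocks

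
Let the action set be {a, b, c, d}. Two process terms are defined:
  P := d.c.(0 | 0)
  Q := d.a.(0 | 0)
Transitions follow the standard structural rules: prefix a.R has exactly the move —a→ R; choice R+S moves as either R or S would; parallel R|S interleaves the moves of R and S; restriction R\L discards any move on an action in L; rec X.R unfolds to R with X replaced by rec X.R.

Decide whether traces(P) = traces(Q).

NO — witness ⟨dc⟩

LTS(P): 3 reachable states
  u0 = d.c.(0 | 0) ⊢ -d-> u1
  u1 = c.(0 | 0) ⊢ -c-> u2
  u2 = 0 | 0 ⊢ ∅
LTS(Q): 3 reachable states
  v0 = d.a.(0 | 0) ⊢ -d-> v1
  v1 = a.(0 | 0) ⊢ -a-> v2
  v2 = 0 | 0 ⊢ ∅
Run σ = ⟨dc⟩ on P: start {u0}
  step 1 (d): {u1}
  step 2 (c): {u2}
  — P admits the full trace.
Run σ = ⟨dc⟩ on Q: start {v0}
  step 1 (d): {v1}
  step 2 (c): ∅  — Q cannot continue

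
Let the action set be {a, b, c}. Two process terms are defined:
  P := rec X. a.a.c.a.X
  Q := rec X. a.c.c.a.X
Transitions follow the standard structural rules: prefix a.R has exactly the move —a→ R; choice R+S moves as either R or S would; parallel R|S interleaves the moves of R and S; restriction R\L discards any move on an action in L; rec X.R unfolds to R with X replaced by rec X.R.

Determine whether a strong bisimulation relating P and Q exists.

Reachable graph of P (4 states):
  u0 = rec X. a.a.c.a.X ⊢ --a--▸ u1
  u1 = a.c.a.(rec X. a.a.c.a.X) ⊢ --a--▸ u2
  u2 = c.a.(rec X. a.a.c.a.X) ⊢ --c--▸ u3
  u3 = a.(rec X. a.a.c.a.X) ⊢ --a--▸ u0
Reachable graph of Q (4 states):
  v0 = rec X. a.c.c.a.X ⊢ --a--▸ v1
  v1 = c.c.a.(rec X. a.c.c.a.X) ⊢ --c--▸ v2
  v2 = c.a.(rec X. a.c.c.a.X) ⊢ --c--▸ v3
  v3 = a.(rec X. a.c.c.a.X) ⊢ --a--▸ v0
Bisimilarity quotient blocks:
  B0 = {u0}
  B1 = {u1}
  B2 = {u2}
  B3 = {u3}
  B4 = {v0}
  B5 = {v1}
  B6 = {v2}
  B7 = {v3}
u0 ∈ B0, v0 ∈ B4 → different blocks

P ≁ Q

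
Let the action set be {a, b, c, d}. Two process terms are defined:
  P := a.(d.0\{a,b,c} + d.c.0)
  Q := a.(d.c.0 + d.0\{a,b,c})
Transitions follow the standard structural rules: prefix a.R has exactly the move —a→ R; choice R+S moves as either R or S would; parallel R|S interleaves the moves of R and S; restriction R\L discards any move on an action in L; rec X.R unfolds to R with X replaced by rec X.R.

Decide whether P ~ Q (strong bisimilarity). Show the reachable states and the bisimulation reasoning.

Reachable graph of P (5 states):
  u0 = a.(d.0\{a,b,c} + d.c.0) ⊢ ··a··> u1
  u1 = d.0\{a,b,c} + d.c.0 ⊢ ··d··> u2, ··d··> u3
  u2 = 0\{a,b,c} ⊢ ·
  u3 = c.0 ⊢ ··c··> u4
  u4 = 0 ⊢ ·
Reachable graph of Q (5 states):
  v0 = a.(d.c.0 + d.0\{a,b,c}) ⊢ ··a··> v1
  v1 = d.c.0 + d.0\{a,b,c} ⊢ ··d··> v2, ··d··> v3
  v2 = 0\{a,b,c} ⊢ ·
  v3 = c.0 ⊢ ··c··> v4
  v4 = 0 ⊢ ·
Partition-refinement fixed point:
  B0 = {u0, v0}
  B1 = {u1, v1}
  B2 = {u3, v3}
  B3 = {u2, u4, v2, v4}
u0 ∈ B0, v0 ∈ B0 → same block

bisimilar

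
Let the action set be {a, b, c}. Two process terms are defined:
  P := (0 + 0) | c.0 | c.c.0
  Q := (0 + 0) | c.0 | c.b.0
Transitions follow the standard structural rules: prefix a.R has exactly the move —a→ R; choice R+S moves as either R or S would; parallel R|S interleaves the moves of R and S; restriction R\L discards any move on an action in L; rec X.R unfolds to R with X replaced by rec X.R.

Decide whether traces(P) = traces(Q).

P's transition system — 6 states:
  u0 = (0 + 0) | c.0 | c.c.0 has moves —c→ u1, —c→ u2
  u1 = (0 + 0) | 0 | c.c.0 has moves —c→ u3
  u2 = (0 + 0) | c.0 | c.0 has moves —c→ u3, —c→ u4
  u3 = (0 + 0) | 0 | c.0 has moves —c→ u5
  u4 = (0 + 0) | c.0 | 0 has moves —c→ u5
  u5 = (0 + 0) | 0 | 0 has moves stopped
Q's transition system — 6 states:
  v0 = (0 + 0) | c.0 | c.b.0 has moves —c→ v1, —c→ v2
  v1 = (0 + 0) | 0 | c.b.0 has moves —c→ v3
  v2 = (0 + 0) | c.0 | b.0 has moves —b→ v4, —c→ v3
  v3 = (0 + 0) | 0 | b.0 has moves —b→ v5
  v4 = (0 + 0) | c.0 | 0 has moves —c→ v5
  v5 = (0 + 0) | 0 | 0 has moves stopped
Trace ⟨ccc⟩ through P, begin at {u0}:
  after c @ step 1: {u1, u2}
  after c @ step 2: {u3, u4}
  after c @ step 3: {u5}
  P completes σ.
Trace ⟨ccc⟩ through Q, begin at {v0}:
  after c @ step 1: {v1, v2}
  after c @ step 2: {v3}
  after c @ step 3: no successor for Q

NO — witness ⟨ccc⟩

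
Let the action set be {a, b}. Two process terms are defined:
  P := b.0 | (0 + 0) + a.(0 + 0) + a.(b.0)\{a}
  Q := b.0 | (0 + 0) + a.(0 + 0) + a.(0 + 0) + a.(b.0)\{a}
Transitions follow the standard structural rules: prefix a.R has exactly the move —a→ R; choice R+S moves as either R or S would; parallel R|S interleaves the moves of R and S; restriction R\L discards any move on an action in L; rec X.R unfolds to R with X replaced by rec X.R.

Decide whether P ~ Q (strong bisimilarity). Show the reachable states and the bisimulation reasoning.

P ~ Q

Reachable graph of P (5 states):
  u0 = b.0 | (0 + 0) + a.(0 + 0) + a.(b.0)\{a} | --a--▸ u1, --a--▸ u2, --b--▸ u3
  u1 = (b.0)\{a} | --b--▸ u4
  u2 = 0 + 0 | ∅
  u3 = 0 | (0 + 0) | ∅
  u4 = 0\{a} | ∅
Reachable graph of Q (5 states):
  v0 = b.0 | (0 + 0) + a.(0 + 0) + a.(0 + 0) + a.(b.0)\{a} | --a--▸ v1, --a--▸ v2, --b--▸ v3
  v1 = (b.0)\{a} | --b--▸ v4
  v2 = 0 + 0 | ∅
  v3 = 0 | (0 + 0) | ∅
  v4 = 0\{a} | ∅
Coarsest stable partition (strong bisimilarity classes):
  B0 = {u0, v0}
  B1 = {u2, u3, u4, v2, v3, v4}
  B2 = {u1, v1}
u0 ∈ B0, v0 ∈ B0 → same block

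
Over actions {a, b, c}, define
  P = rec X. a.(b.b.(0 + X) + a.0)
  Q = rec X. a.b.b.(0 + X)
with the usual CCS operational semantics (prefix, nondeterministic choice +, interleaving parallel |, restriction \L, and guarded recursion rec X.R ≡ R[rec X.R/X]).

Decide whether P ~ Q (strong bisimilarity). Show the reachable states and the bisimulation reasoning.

NO

P's transition system — 5 states:
  u0 = rec X. a.(b.b.(0 + X) + a.0) → -a-> u1
  u1 = b.b.(0 + (rec X. a.(b.b.(0 + X) + a.0))) + a.0 → -a-> u2, -b-> u3
  u2 = 0 → ·
  u3 = b.(0 + (rec X. a.(b.b.(0 + X) + a.0))) → -b-> u4
  u4 = 0 + (rec X. a.(b.b.(0 + X) + a.0)) → -a-> u1
Q's transition system — 4 states:
  v0 = rec X. a.b.b.(0 + X) → -a-> v1
  v1 = b.b.(0 + (rec X. a.b.b.(0 + X))) → -b-> v2
  v2 = b.(0 + (rec X. a.b.b.(0 + X))) → -b-> v3
  v3 = 0 + (rec X. a.b.b.(0 + X)) → -a-> v1
Bisimilarity quotient blocks:
  B0 = {u0, u4}
  B1 = {u1}
  B2 = {u3}
  B3 = {u2}
  B4 = {v0, v3}
  B5 = {v1}
  B6 = {v2}
u0 ∈ B0, v0 ∈ B4 → different blocks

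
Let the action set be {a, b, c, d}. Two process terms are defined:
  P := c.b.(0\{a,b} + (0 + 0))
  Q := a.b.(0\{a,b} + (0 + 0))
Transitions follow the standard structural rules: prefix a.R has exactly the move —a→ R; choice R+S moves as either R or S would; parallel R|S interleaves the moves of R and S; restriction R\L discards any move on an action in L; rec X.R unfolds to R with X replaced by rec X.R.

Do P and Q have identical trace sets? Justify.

Reachable graph of P (3 states):
  u0 = c.b.(0\{a,b} + (0 + 0)) ⊢ --c--▸ u1
  u1 = b.(0\{a,b} + (0 + 0)) ⊢ --b--▸ u2
  u2 = 0\{a,b} + (0 + 0) ⊢ ·
Reachable graph of Q (3 states):
  v0 = a.b.(0\{a,b} + (0 + 0)) ⊢ --a--▸ v1
  v1 = b.(0\{a,b} + (0 + 0)) ⊢ --b--▸ v2
  v2 = 0\{a,b} + (0 + 0) ⊢ ·
Executing c from P (initial set {u0}):
  step 1 (c): {u1}
  P completes σ.
Executing c from Q (initial set {v0}):
  step 1 (c): ∅  — Q cannot continue

traces(P) ≠ traces(Q) — witness ⟨c⟩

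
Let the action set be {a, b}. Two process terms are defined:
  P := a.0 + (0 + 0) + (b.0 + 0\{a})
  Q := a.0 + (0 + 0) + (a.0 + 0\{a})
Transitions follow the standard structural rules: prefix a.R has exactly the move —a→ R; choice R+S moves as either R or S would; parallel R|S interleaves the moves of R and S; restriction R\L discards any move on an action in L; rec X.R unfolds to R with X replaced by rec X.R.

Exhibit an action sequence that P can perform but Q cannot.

P's transition system — 2 states:
  p0 = a.0 + (0 + 0) + (b.0 + 0\{a}) → -a-> p1, -b-> p1
  p1 = 0 → stopped
Q's transition system — 2 states:
  q0 = a.0 + (0 + 0) + (a.0 + 0\{a}) → -a-> q1
  q1 = 0 → stopped
Executing b from P (initial set {p0}):
  step 1 (b): {p1}
  — P admits the full trace.
Executing b from Q (initial set {q0}):
  step 1 (b): ∅ (Q stuck)

b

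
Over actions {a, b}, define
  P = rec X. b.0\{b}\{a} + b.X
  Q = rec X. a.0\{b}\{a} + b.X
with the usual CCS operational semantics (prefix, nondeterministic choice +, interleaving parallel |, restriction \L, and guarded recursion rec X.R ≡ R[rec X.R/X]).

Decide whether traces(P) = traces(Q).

NO — witness ⟨a⟩

Reachable graph of P (2 states):
  p0 = rec X. b.0\{b}\{a} + b.X | —b→ p0, —b→ p1
  p1 = 0\{b}\{a} | (no moves)
Reachable graph of Q (2 states):
  q0 = rec X. a.0\{b}\{a} + b.X | —a→ q1, —b→ q0
  q1 = 0\{b}\{a} | (no moves)
Run σ = ⟨a⟩ on Q: start {q0}
  after a @ step 1: {q1}
  ✓ Q
Run σ = ⟨a⟩ on P: start {p0}
  after a @ step 1: ∅ (P stuck)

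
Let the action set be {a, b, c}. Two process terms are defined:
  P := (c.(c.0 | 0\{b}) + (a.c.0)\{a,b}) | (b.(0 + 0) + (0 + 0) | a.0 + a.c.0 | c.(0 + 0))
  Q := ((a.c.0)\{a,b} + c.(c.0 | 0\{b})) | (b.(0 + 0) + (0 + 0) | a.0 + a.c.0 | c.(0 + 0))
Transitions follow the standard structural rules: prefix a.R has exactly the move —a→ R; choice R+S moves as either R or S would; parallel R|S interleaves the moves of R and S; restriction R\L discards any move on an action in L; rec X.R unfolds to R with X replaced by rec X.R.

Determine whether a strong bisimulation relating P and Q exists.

Reachable graph of P (24 states):
  p0 = (c.(c.0 | 0\{b}) + (a.c.0)\{a,b}) | (b.(0 + 0) + (0 + 0) | a.0 + a.c.0 | c.(0 + 0)) → --a--▸ p1, --a--▸ p2, --b--▸ p3, --c--▸ p4, --c--▸ p5
  p1 = (c.(c.0 | 0\{b}) + (a.c.0)\{a,b}) | ((0 + 0) | 0) → --c--▸ p6
  p2 = (c.(c.0 | 0\{b}) + (a.c.0)\{a,b}) | (c.0 | c.(0 + 0)) → --c--▸ p7, --c--▸ p8, --c--▸ p9
  p3 = (c.(c.0 | 0\{b}) + (a.c.0)\{a,b}) | (0 + 0) → --c--▸ p10
  p4 = (c.(c.0 | 0\{b}) + (a.c.0)\{a,b}) | (a.c.0 | (0 + 0)) → --a--▸ p8, --c--▸ p11
  p5 = c.0 | 0\{b} | (b.(0 + 0) + (0 + 0) | a.0 + a.c.0 | c.(0 + 0)) → --a--▸ p6, --a--▸ p9, --b--▸ p10, --c--▸ p11, --c--▸ p12
  p6 = c.0 | 0\{b} | ((0 + 0) | 0) → --c--▸ p13
  p7 = (c.(c.0 | 0\{b}) + (a.c.0)\{a,b}) | (0 | c.(0 + 0)) → --c--▸ p14, --c--▸ p15
  p8 = (c.(c.0 | 0\{b}) + (a.c.0)\{a,b}) | (c.0 | (0 + 0)) → --c--▸ p14, --c--▸ p16
  p9 = c.0 | 0\{b} | (c.0 | c.(0 + 0)) → --c--▸ p15, --c--▸ p16, --c--▸ p17
  p10 = c.0 | 0\{b} | (0 + 0) → --c--▸ p18
  p11 = c.0 | 0\{b} | (a.c.0 | (0 + 0)) → --a--▸ p16, --c--▸ p19
  p12 = 0 | 0\{b} | (b.(0 + 0) + (0 + 0) | a.0 + a.c.0 | c.(0 + 0)) → --a--▸ p13, --a--▸ p17, --b--▸ p18, --c--▸ p19
  p13 = 0 | 0\{b} | ((0 + 0) | 0) → ·
  p14 = (c.(c.0 | 0\{b}) + (a.c.0)\{a,b}) | (0 | (0 + 0)) → --c--▸ p20
  p15 = c.0 | 0\{b} | (0 | c.(0 + 0)) → --c--▸ p20, --c--▸ p21
  p16 = c.0 | 0\{b} | (c.0 | (0 + 0)) → --c--▸ p20, --c--▸ p22
  p17 = 0 | 0\{b} | (c.0 | c.(0 + 0)) → --c--▸ p21, --c--▸ p22
  p18 = 0 | 0\{b} | (0 + 0) → ·
  p19 = 0 | 0\{b} | (a.c.0 | (0 + 0)) → --a--▸ p22
  p20 = c.0 | 0\{b} | (0 | (0 + 0)) → --c--▸ p23
  p21 = 0 | 0\{b} | (0 | c.(0 + 0)) → --c--▸ p23
  p22 = 0 | 0\{b} | (c.0 | (0 + 0)) → --c--▸ p23
  p23 = 0 | 0\{b} | (0 | (0 + 0)) → ·
Reachable graph of Q (24 states):
  q0 = ((a.c.0)\{a,b} + c.(c.0 | 0\{b})) | (b.(0 + 0) + (0 + 0) | a.0 + a.c.0 | c.(0 + 0)) → --a--▸ q1, --a--▸ q2, --b--▸ q3, --c--▸ q4, --c--▸ q5
  q1 = ((a.c.0)\{a,b} + c.(c.0 | 0\{b})) | ((0 + 0) | 0) → --c--▸ q6
  q2 = ((a.c.0)\{a,b} + c.(c.0 | 0\{b})) | (c.0 | c.(0 + 0)) → --c--▸ q7, --c--▸ q8, --c--▸ q9
  q3 = ((a.c.0)\{a,b} + c.(c.0 | 0\{b})) | (0 + 0) → --c--▸ q10
  q4 = ((a.c.0)\{a,b} + c.(c.0 | 0\{b})) | (a.c.0 | (0 + 0)) → --a--▸ q8, --c--▸ q11
  q5 = c.0 | 0\{b} | (b.(0 + 0) + (0 + 0) | a.0 + a.c.0 | c.(0 + 0)) → --a--▸ q6, --a--▸ q9, --b--▸ q10, --c--▸ q11, --c--▸ q12
  q6 = c.0 | 0\{b} | ((0 + 0) | 0) → --c--▸ q13
  q7 = ((a.c.0)\{a,b} + c.(c.0 | 0\{b})) | (0 | c.(0 + 0)) → --c--▸ q14, --c--▸ q15
  q8 = ((a.c.0)\{a,b} + c.(c.0 | 0\{b})) | (c.0 | (0 + 0)) → --c--▸ q14, --c--▸ q16
  q9 = c.0 | 0\{b} | (c.0 | c.(0 + 0)) → --c--▸ q15, --c--▸ q16, --c--▸ q17
  q10 = c.0 | 0\{b} | (0 + 0) → --c--▸ q18
  q11 = c.0 | 0\{b} | (a.c.0 | (0 + 0)) → --a--▸ q16, --c--▸ q19
  q12 = 0 | 0\{b} | (b.(0 + 0) + (0 + 0) | a.0 + a.c.0 | c.(0 + 0)) → --a--▸ q13, --a--▸ q17, --b--▸ q18, --c--▸ q19
  q13 = 0 | 0\{b} | ((0 + 0) | 0) → ·
  q14 = ((a.c.0)\{a,b} + c.(c.0 | 0\{b})) | (0 | (0 + 0)) → --c--▸ q20
  q15 = c.0 | 0\{b} | (0 | c.(0 + 0)) → --c--▸ q20, --c--▸ q21
  q16 = c.0 | 0\{b} | (c.0 | (0 + 0)) → --c--▸ q20, --c--▸ q22
  q17 = 0 | 0\{b} | (c.0 | c.(0 + 0)) → --c--▸ q21, --c--▸ q22
  q18 = 0 | 0\{b} | (0 + 0) → ·
  q19 = 0 | 0\{b} | (a.c.0 | (0 + 0)) → --a--▸ q22
  q20 = c.0 | 0\{b} | (0 | (0 + 0)) → --c--▸ q23
  q21 = 0 | 0\{b} | (0 | c.(0 + 0)) → --c--▸ q23
  q22 = 0 | 0\{b} | (c.0 | (0 + 0)) → --c--▸ q23
  q23 = 0 | 0\{b} | (0 | (0 + 0)) → ·
Coarsest stable partition (strong bisimilarity classes):
  B0 = {p0, q0}
  B1 = {p1, p14, p15, p16, p17, p3, q1, q14, q15, q16, q17, q3}
  B2 = {p10, p20, p21, p22, p6, q10, q20, q21, q22, q6}
  B3 = {p13, p18, p23, q13, q18, q23}
  B4 = {p4, q4}
  B5 = {p11, q11}
  B6 = {p19, q19}
  B7 = {p7, p8, p9, q7, q8, q9}
  B8 = {p5, q5}
  B9 = {p12, q12}
  B10 = {p2, q2}
p0 ∈ B0, q0 ∈ B0 → same block

P ~ Q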